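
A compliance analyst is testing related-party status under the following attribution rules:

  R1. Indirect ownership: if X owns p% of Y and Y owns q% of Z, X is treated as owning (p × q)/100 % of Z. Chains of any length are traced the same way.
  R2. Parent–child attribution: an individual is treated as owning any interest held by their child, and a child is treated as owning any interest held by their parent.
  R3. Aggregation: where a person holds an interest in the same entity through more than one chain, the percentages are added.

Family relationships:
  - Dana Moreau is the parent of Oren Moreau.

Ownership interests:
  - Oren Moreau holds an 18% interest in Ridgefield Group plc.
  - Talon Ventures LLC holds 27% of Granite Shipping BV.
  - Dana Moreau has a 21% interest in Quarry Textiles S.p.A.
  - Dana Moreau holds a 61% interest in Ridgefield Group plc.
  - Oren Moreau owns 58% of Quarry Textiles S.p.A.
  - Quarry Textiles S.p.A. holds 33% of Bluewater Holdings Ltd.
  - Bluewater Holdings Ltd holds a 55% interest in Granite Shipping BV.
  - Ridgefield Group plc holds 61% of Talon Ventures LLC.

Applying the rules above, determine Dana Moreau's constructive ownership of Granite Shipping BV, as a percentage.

By parent–child attribution (R2), Dana Moreau is treated as also owning Oren Moreau's interest in Quarry Textiles S.p.A, giving 21% + 58% = 79%.
By parent–child attribution (R2), Dana Moreau is treated as also owning Oren Moreau's interest in Ridgefield Group plc, giving 61% + 18% = 79%.
Chain via Quarry Textiles S.p.A. → Bluewater Holdings Ltd (R1): 79% × 33% × 55% = 14.3385% of Granite Shipping BV.
Chain via Ridgefield Group plc → Talon Ventures LLC (R1): 79% × 61% × 27% = 13.0113% of Granite Shipping BV.
Aggregating (R3): 14.3385% + 13.0113% = 27.3498%.

27.3498%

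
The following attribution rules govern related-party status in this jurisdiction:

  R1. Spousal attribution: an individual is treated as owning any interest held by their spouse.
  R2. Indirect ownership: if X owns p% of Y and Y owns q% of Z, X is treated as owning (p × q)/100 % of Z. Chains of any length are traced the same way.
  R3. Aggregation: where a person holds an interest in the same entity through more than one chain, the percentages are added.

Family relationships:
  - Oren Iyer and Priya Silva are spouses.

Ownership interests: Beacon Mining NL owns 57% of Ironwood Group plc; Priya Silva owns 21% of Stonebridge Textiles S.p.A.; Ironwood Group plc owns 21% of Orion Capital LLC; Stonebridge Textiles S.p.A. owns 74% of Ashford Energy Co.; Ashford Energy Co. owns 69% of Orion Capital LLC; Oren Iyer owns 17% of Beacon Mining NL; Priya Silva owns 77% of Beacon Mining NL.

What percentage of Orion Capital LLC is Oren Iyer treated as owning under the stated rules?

By spousal attribution (R1), Oren Iyer is treated as also owning Priya Silva's interest in Beacon Mining NL, giving 17% + 77% = 94%.
By spousal attribution (R1), Oren Iyer is treated as owning Priya Silva's 21% interest in Stonebridge Textiles S.p.A.
Chain via Beacon Mining NL → Ironwood Group plc (R2): 94% × 57% × 21% = 11.2518% of Orion Capital LLC.
Chain via Stonebridge Textiles S.p.A. → Ashford Energy Co. (R2): 21% × 74% × 69% = 10.7226% of Orion Capital LLC.
Aggregating (R3): 11.2518% + 10.7226% = 21.9744%.

21.9744%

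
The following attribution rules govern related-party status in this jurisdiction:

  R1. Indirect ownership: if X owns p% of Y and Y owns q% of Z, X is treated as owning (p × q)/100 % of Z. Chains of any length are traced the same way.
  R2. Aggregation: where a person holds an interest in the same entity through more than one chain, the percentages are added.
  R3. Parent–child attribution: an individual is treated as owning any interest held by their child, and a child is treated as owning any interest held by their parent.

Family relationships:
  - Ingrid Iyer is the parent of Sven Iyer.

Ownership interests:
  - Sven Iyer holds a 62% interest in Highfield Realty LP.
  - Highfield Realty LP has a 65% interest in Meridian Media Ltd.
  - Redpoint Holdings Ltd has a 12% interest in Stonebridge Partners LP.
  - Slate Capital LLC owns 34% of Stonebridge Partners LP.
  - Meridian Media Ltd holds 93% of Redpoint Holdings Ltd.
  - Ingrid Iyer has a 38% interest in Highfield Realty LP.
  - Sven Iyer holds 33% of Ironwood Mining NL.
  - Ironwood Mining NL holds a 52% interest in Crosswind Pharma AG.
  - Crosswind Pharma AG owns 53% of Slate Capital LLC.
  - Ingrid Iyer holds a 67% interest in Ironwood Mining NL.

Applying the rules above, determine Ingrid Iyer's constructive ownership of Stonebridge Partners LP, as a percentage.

16.6244%

By parent–child attribution (R3), Ingrid Iyer is treated as also owning Sven Iyer's interest in Ironwood Mining NL, giving 67% + 33% = 100%.
By parent–child attribution (R3), Ingrid Iyer is treated as also owning Sven Iyer's interest in Highfield Realty LP, giving 38% + 62% = 100%.
Chain via Ironwood Mining NL → Crosswind Pharma AG → Slate Capital LLC (R1): 100% × 52% × 53% × 34% = 9.3704% of Stonebridge Partners LP.
Chain via Highfield Realty LP → Meridian Media Ltd → Redpoint Holdings Ltd (R1): 100% × 65% × 93% × 12% = 7.254% of Stonebridge Partners LP.
Aggregating (R2): 9.3704% + 7.254% = 16.6244%.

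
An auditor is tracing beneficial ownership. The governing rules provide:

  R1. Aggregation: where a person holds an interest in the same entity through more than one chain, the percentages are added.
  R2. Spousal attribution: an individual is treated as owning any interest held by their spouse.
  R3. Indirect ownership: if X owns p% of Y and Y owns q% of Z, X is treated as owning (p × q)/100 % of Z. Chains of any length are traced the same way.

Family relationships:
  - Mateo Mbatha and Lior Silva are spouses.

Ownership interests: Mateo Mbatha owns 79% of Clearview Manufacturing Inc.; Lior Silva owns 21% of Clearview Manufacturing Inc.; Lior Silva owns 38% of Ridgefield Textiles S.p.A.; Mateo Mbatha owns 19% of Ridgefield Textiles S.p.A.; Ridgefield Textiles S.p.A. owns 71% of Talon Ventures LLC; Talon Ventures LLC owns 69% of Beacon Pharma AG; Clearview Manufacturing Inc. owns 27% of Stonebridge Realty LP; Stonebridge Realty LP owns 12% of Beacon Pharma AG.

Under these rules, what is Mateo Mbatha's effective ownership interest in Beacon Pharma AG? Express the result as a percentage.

31.1643%

By spousal attribution (R2), Mateo Mbatha is treated as also owning Lior Silva's interest in Ridgefield Textiles S.p.A, giving 19% + 38% = 57%.
By spousal attribution (R2), Mateo Mbatha is treated as also owning Lior Silva's interest in Clearview Manufacturing Inc, giving 79% + 21% = 100%.
Chain via Ridgefield Textiles S.p.A. → Talon Ventures LLC (R3): 57% × 71% × 69% = 27.9243% of Beacon Pharma AG.
Chain via Clearview Manufacturing Inc. → Stonebridge Realty LP (R3): 100% × 27% × 12% = 3.24% of Beacon Pharma AG.
Aggregating (R1): 27.9243% + 3.24% = 31.1643%.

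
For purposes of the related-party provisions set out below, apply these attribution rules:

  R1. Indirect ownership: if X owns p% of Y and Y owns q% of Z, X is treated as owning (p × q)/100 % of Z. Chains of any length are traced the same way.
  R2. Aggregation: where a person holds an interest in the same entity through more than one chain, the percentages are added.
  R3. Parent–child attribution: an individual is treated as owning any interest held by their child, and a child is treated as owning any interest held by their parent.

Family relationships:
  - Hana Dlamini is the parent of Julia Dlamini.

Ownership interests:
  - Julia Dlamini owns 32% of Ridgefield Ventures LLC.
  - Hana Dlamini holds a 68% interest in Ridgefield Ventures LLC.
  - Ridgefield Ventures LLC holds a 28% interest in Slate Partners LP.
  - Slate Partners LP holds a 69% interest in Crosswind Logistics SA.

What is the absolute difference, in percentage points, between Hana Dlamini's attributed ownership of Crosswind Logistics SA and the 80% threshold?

By parent–child attribution (R3), Hana Dlamini is treated as also owning Julia Dlamini's interest in Ridgefield Ventures LLC, giving 68% + 32% = 100%.
Chain via Ridgefield Ventures LLC → Slate Partners LP (R1): 100% × 28% × 69% = 19.32% of Crosswind Logistics SA.
19.32% falls short of the 80% threshold by 60.68 percentage points.

60.68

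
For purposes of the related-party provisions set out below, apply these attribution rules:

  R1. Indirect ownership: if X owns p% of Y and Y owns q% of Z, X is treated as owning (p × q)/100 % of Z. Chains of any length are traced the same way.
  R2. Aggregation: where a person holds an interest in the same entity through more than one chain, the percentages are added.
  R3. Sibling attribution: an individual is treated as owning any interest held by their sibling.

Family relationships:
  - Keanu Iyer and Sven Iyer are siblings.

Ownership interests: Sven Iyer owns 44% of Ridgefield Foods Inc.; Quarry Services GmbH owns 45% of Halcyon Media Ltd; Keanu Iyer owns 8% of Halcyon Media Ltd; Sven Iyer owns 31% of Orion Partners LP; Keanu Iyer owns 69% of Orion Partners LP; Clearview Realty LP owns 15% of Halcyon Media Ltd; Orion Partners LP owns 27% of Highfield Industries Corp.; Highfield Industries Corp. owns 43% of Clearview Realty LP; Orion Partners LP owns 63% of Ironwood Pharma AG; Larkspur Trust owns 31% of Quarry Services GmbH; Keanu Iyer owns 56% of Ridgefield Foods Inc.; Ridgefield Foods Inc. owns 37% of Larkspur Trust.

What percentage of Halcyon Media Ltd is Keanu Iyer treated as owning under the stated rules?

By sibling attribution (R3), Keanu Iyer is treated as also owning Sven Iyer's interest in Ridgefield Foods Inc, giving 56% + 44% = 100%.
By sibling attribution (R3), Keanu Iyer is treated as also owning Sven Iyer's interest in Orion Partners LP, giving 69% + 31% = 100%.
Chain via Ridgefield Foods Inc. → Larkspur Trust → Quarry Services GmbH (R1): 100% × 37% × 31% × 45% = 5.1615% of Halcyon Media Ltd.
Chain via Orion Partners LP → Highfield Industries Corp. → Clearview Realty LP (R1): 100% × 27% × 43% × 15% = 1.7415% of Halcyon Media Ltd.
Direct interest in Halcyon Media Ltd: 8%.
Aggregating (R2): 5.1615% + 1.7415% + 8% = 14.903%.

14.903%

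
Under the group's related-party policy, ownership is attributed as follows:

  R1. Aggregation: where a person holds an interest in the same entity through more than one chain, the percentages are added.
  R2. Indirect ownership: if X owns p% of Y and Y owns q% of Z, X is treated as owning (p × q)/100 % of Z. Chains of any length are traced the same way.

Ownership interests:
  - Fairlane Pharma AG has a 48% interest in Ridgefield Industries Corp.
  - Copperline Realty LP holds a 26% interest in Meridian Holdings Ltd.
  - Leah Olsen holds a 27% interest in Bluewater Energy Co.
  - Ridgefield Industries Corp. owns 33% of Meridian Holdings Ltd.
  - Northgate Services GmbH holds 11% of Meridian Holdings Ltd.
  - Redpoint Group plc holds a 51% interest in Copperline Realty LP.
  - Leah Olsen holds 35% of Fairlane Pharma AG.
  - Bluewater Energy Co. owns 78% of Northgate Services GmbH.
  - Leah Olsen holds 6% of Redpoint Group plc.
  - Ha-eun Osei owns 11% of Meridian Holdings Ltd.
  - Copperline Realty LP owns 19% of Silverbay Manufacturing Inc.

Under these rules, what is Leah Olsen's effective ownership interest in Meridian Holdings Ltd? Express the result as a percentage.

Chain via Fairlane Pharma AG → Ridgefield Industries Corp. (R2): 35% × 48% × 33% = 5.544% of Meridian Holdings Ltd.
Chain via Bluewater Energy Co. → Northgate Services GmbH (R2): 27% × 78% × 11% = 2.3166% of Meridian Holdings Ltd.
Chain via Redpoint Group plc → Copperline Realty LP (R2): 6% × 51% × 26% = 0.7956% of Meridian Holdings Ltd.
Aggregating (R1): 5.544% + 2.3166% + 0.7956% = 8.6562%.

8.6562%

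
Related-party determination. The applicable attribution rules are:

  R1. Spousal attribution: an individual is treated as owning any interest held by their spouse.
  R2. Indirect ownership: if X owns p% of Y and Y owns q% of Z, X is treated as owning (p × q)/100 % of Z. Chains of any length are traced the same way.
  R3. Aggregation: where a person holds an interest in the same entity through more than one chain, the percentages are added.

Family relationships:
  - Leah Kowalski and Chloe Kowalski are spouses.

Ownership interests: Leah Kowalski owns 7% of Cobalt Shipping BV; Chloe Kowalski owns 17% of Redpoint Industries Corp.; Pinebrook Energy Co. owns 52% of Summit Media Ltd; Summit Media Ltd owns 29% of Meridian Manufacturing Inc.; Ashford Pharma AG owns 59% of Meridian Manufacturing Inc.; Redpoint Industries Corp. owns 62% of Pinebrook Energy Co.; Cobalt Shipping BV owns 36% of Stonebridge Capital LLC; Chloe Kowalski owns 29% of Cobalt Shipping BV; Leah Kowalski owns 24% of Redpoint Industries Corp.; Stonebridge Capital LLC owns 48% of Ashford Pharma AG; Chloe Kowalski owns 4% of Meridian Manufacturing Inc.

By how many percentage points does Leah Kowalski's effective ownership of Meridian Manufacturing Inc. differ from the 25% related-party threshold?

13.496392

By spousal attribution (R1), Leah Kowalski is treated as also owning Chloe Kowalski's interest in Redpoint Industries Corp, giving 24% + 17% = 41%.
By spousal attribution (R1), Leah Kowalski is treated as also owning Chloe Kowalski's interest in Cobalt Shipping BV, giving 7% + 29% = 36%.
By spousal attribution (R1), Leah Kowalski is treated as owning Chloe Kowalski's 4% interest in Meridian Manufacturing Inc.
Chain via Redpoint Industries Corp. → Pinebrook Energy Co. → Summit Media Ltd (R2): 41% × 62% × 52% × 29% = 3.833336% of Meridian Manufacturing Inc.
Chain via Cobalt Shipping BV → Stonebridge Capital LLC → Ashford Pharma AG (R2): 36% × 36% × 48% × 59% = 3.670272% of Meridian Manufacturing Inc.
Direct interest in Meridian Manufacturing Inc: 4%.
Aggregating (R3): 3.833336% + 3.670272% + 4% = 11.503608%.
11.503608% falls short of the 25% threshold by 13.496392 percentage points.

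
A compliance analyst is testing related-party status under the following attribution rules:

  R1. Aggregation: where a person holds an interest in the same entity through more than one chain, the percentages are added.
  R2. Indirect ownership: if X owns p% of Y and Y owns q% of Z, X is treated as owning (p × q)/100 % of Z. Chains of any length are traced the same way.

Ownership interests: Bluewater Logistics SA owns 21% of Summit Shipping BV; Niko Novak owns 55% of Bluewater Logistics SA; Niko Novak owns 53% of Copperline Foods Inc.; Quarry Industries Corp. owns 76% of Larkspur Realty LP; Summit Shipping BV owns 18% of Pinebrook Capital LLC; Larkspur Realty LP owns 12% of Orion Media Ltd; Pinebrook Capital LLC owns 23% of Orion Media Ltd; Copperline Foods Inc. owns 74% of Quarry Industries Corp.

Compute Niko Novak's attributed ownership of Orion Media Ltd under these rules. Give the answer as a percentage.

4.055034%

Chain via Bluewater Logistics SA → Summit Shipping BV → Pinebrook Capital LLC (R2): 55% × 21% × 18% × 23% = 0.47817% of Orion Media Ltd.
Chain via Copperline Foods Inc. → Quarry Industries Corp. → Larkspur Realty LP (R2): 53% × 74% × 76% × 12% = 3.576864% of Orion Media Ltd.
Aggregating (R1): 0.47817% + 3.576864% = 4.055034%.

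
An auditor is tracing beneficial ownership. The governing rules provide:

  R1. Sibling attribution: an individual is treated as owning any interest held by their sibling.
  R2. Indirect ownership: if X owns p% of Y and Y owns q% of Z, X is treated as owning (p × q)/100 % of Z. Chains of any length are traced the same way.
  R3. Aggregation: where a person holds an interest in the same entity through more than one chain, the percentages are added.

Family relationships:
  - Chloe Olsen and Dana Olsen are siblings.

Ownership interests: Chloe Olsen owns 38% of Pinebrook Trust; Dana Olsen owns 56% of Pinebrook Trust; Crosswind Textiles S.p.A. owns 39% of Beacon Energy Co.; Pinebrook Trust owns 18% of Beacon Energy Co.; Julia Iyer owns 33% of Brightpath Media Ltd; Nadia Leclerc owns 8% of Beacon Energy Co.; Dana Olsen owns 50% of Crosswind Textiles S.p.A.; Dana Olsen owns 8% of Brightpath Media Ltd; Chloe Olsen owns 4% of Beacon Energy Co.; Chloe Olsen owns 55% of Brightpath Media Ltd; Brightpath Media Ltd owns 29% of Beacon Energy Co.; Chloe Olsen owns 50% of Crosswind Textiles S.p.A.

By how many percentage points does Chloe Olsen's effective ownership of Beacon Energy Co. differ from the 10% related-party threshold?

By sibling attribution (R1), Chloe Olsen is treated as also owning Dana Olsen's interest in Crosswind Textiles S.p.A, giving 50% + 50% = 100%.
By sibling attribution (R1), Chloe Olsen is treated as also owning Dana Olsen's interest in Pinebrook Trust, giving 38% + 56% = 94%.
By sibling attribution (R1), Chloe Olsen is treated as also owning Dana Olsen's interest in Brightpath Media Ltd, giving 55% + 8% = 63%.
Chain via Crosswind Textiles S.p.A. (R2): 100% × 39% = 39% of Beacon Energy Co.
Chain via Pinebrook Trust (R2): 94% × 18% = 16.92% of Beacon Energy Co.
Chain via Brightpath Media Ltd (R2): 63% × 29% = 18.27% of Beacon Energy Co.
Direct interest in Beacon Energy Co: 4%.
Aggregating (R3): 39% + 16.92% + 18.27% + 4% = 78.19%.
78.19% exceeds the 10% threshold by 68.19 percentage points.

68.19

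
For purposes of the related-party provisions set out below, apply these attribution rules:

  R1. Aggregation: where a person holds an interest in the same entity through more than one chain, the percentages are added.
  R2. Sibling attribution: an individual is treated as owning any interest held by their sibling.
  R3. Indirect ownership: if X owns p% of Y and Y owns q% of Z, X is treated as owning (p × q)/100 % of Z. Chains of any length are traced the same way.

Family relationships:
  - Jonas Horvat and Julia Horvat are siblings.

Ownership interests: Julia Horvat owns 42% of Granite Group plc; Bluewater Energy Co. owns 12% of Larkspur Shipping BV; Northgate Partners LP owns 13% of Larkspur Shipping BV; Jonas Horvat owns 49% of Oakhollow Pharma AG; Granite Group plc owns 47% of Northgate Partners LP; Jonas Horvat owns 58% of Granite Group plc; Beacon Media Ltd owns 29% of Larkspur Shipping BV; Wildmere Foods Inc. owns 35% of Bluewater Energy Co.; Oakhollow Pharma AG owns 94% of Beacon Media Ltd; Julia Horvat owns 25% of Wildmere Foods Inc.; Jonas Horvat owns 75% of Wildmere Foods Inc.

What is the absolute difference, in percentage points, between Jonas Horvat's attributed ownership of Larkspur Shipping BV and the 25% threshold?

By sibling attribution (R2), Jonas Horvat is treated as also owning Julia Horvat's interest in Granite Group plc, giving 58% + 42% = 100%.
By sibling attribution (R2), Jonas Horvat is treated as also owning Julia Horvat's interest in Wildmere Foods Inc, giving 75% + 25% = 100%.
Chain via Oakhollow Pharma AG → Beacon Media Ltd (R3): 49% × 94% × 29% = 13.3574% of Larkspur Shipping BV.
Chain via Granite Group plc → Northgate Partners LP (R3): 100% × 47% × 13% = 6.11% of Larkspur Shipping BV.
Chain via Wildmere Foods Inc. → Bluewater Energy Co. (R3): 100% × 35% × 12% = 4.2% of Larkspur Shipping BV.
Aggregating (R1): 13.3574% + 6.11% + 4.2% = 23.6674%.
23.6674% falls short of the 25% threshold by 1.3326 percentage points.

1.3326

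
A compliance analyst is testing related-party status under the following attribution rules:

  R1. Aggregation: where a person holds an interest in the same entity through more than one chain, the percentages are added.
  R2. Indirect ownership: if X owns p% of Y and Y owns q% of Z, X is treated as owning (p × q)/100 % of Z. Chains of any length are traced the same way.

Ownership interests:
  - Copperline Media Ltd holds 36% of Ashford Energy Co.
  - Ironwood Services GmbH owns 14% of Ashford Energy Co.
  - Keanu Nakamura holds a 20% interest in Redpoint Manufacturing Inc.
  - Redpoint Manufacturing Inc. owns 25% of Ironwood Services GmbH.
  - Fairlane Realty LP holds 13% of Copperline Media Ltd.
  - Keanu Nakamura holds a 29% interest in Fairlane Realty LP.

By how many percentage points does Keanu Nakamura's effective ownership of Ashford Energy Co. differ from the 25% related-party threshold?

Chain via Fairlane Realty LP → Copperline Media Ltd (R2): 29% × 13% × 36% = 1.3572% of Ashford Energy Co.
Chain via Redpoint Manufacturing Inc. → Ironwood Services GmbH (R2): 20% × 25% × 14% = 0.7% of Ashford Energy Co.
Aggregating (R1): 1.3572% + 0.7% = 2.0572%.
2.0572% falls short of the 25% threshold by 22.9428 percentage points.

22.9428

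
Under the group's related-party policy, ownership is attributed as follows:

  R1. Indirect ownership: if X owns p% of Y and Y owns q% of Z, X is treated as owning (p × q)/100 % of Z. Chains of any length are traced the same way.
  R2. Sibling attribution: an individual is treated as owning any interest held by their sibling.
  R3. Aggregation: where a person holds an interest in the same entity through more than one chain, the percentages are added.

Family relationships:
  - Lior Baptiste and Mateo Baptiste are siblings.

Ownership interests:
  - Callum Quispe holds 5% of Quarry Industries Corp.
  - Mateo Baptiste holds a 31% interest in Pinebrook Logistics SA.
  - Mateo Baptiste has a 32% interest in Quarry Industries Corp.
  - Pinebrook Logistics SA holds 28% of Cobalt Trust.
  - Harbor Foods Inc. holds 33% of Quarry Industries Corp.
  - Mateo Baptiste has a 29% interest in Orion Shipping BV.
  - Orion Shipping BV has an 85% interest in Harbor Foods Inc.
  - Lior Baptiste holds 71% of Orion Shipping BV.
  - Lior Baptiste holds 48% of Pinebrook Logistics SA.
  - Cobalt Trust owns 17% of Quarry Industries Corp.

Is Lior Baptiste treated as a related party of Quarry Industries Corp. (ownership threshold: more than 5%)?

Yes

By sibling attribution (R2), Lior Baptiste is treated as also owning Mateo Baptiste's interest in Orion Shipping BV, giving 71% + 29% = 100%.
By sibling attribution (R2), Lior Baptiste is treated as also owning Mateo Baptiste's interest in Pinebrook Logistics SA, giving 48% + 31% = 79%.
By sibling attribution (R2), Lior Baptiste is treated as owning Mateo Baptiste's 32% interest in Quarry Industries Corp.
Chain via Orion Shipping BV → Harbor Foods Inc. (R1): 100% × 85% × 33% = 28.05% of Quarry Industries Corp.
Chain via Pinebrook Logistics SA → Cobalt Trust (R1): 79% × 28% × 17% = 3.7604% of Quarry Industries Corp.
Direct interest in Quarry Industries Corp: 32%.
Aggregating (R3): 28.05% + 3.7604% + 32% = 63.8104%.
63.8104% exceeds the 5% threshold, so Lior is a related party to Quarry Industries Corp.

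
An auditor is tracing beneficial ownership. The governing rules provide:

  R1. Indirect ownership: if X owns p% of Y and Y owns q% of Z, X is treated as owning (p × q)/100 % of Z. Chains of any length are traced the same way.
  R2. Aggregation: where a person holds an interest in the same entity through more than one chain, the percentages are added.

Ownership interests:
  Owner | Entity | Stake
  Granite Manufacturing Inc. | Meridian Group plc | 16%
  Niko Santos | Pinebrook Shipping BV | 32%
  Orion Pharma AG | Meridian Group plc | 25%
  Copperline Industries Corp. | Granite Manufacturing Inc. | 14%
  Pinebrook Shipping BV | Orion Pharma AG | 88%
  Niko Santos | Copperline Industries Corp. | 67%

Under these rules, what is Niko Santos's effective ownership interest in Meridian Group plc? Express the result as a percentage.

Chain via Pinebrook Shipping BV → Orion Pharma AG (R1): 32% × 88% × 25% = 7.04% of Meridian Group plc.
Chain via Copperline Industries Corp. → Granite Manufacturing Inc. (R1): 67% × 14% × 16% = 1.5008% of Meridian Group plc.
Aggregating (R2): 7.04% + 1.5008% = 8.5408%.

8.5408%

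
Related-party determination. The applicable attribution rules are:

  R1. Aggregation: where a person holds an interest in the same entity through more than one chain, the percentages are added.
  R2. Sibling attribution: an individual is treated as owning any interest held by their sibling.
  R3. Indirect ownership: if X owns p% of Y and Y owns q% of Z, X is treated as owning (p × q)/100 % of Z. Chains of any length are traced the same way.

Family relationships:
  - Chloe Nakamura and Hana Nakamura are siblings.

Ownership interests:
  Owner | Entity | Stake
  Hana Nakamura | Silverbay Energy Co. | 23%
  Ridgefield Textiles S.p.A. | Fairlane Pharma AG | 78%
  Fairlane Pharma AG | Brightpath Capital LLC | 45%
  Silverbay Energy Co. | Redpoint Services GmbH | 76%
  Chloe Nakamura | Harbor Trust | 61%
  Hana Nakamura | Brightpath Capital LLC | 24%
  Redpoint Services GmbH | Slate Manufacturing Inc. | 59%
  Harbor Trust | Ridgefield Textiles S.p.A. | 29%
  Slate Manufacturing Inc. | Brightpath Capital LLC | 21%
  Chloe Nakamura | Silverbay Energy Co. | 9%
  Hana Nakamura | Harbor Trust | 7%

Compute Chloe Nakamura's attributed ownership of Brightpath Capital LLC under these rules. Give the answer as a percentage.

33.934968%

By sibling attribution (R2), Chloe Nakamura is treated as also owning Hana Nakamura's interest in Silverbay Energy Co, giving 9% + 23% = 32%.
By sibling attribution (R2), Chloe Nakamura is treated as also owning Hana Nakamura's interest in Harbor Trust, giving 61% + 7% = 68%.
By sibling attribution (R2), Chloe Nakamura is treated as owning Hana Nakamura's 24% interest in Brightpath Capital LLC.
Chain via Silverbay Energy Co. → Redpoint Services GmbH → Slate Manufacturing Inc. (R3): 32% × 76% × 59% × 21% = 3.013248% of Brightpath Capital LLC.
Chain via Harbor Trust → Ridgefield Textiles S.p.A. → Fairlane Pharma AG (R3): 68% × 29% × 78% × 45% = 6.92172% of Brightpath Capital LLC.
Direct interest in Brightpath Capital LLC: 24%.
Aggregating (R1): 3.013248% + 6.92172% + 24% = 33.934968%.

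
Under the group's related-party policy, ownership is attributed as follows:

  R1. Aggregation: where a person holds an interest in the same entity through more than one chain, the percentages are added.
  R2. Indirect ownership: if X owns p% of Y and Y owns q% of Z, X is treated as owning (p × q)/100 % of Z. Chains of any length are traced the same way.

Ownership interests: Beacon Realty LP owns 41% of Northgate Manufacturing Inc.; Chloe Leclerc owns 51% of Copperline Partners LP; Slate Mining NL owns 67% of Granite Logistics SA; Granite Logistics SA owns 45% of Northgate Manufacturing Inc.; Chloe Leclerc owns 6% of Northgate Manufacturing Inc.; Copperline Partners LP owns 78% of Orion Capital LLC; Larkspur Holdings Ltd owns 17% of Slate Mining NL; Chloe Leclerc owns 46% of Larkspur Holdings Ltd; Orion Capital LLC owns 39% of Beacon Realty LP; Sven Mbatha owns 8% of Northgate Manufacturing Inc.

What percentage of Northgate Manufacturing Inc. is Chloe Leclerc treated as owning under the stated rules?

Chain via Larkspur Holdings Ltd → Slate Mining NL → Granite Logistics SA (R2): 46% × 17% × 67% × 45% = 2.35773% of Northgate Manufacturing Inc.
Chain via Copperline Partners LP → Orion Capital LLC → Beacon Realty LP (R2): 51% × 78% × 39% × 41% = 6.360822% of Northgate Manufacturing Inc.
Direct interest in Northgate Manufacturing Inc: 6%.
Aggregating (R1): 2.35773% + 6.360822% + 6% = 14.718552%.

14.718552%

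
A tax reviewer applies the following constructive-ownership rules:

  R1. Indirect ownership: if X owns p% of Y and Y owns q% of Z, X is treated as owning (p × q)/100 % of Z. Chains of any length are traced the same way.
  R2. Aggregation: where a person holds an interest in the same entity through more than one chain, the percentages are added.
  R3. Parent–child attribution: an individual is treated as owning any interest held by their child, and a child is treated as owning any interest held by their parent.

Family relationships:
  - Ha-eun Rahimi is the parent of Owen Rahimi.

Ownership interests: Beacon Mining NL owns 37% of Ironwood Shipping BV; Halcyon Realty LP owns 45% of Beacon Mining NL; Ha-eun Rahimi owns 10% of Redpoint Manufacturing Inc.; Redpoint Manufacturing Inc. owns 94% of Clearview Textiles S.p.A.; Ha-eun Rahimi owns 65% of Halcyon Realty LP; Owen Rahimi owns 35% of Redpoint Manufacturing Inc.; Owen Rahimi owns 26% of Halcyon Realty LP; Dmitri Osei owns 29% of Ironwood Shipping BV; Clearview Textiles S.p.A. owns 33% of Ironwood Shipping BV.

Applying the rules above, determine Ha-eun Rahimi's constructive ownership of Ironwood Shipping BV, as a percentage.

29.1105%

By parent–child attribution (R3), Ha-eun Rahimi is treated as also owning Owen Rahimi's interest in Halcyon Realty LP, giving 65% + 26% = 91%.
By parent–child attribution (R3), Ha-eun Rahimi is treated as also owning Owen Rahimi's interest in Redpoint Manufacturing Inc, giving 10% + 35% = 45%.
Chain via Halcyon Realty LP → Beacon Mining NL (R1): 91% × 45% × 37% = 15.1515% of Ironwood Shipping BV.
Chain via Redpoint Manufacturing Inc. → Clearview Textiles S.p.A. (R1): 45% × 94% × 33% = 13.959% of Ironwood Shipping BV.
Aggregating (R2): 15.1515% + 13.959% = 29.1105%.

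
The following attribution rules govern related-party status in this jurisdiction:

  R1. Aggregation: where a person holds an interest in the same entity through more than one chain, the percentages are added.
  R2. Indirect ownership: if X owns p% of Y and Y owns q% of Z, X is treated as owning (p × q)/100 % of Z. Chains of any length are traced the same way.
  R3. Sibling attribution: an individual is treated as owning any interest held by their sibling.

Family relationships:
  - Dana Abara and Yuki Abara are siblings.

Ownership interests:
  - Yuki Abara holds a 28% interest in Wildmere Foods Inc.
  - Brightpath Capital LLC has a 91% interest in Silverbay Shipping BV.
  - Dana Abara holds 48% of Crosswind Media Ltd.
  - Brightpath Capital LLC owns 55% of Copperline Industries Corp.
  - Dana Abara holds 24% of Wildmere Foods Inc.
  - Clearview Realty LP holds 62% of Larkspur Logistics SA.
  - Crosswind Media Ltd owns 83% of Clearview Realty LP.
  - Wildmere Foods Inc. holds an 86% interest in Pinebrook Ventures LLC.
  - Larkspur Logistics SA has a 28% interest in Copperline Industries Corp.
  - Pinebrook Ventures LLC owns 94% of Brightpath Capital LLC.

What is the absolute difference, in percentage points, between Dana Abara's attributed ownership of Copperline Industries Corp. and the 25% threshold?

By sibling attribution (R3), Dana Abara is treated as also owning Yuki Abara's interest in Wildmere Foods Inc, giving 24% + 28% = 52%.
Chain via Wildmere Foods Inc. → Pinebrook Ventures LLC → Brightpath Capital LLC (R2): 52% × 86% × 94% × 55% = 23.12024% of Copperline Industries Corp.
Chain via Crosswind Media Ltd → Clearview Realty LP → Larkspur Logistics SA (R2): 48% × 83% × 62% × 28% = 6.916224% of Copperline Industries Corp.
Aggregating (R1): 23.12024% + 6.916224% = 30.036464%.
30.036464% exceeds the 25% threshold by 5.036464 percentage points.

5.036464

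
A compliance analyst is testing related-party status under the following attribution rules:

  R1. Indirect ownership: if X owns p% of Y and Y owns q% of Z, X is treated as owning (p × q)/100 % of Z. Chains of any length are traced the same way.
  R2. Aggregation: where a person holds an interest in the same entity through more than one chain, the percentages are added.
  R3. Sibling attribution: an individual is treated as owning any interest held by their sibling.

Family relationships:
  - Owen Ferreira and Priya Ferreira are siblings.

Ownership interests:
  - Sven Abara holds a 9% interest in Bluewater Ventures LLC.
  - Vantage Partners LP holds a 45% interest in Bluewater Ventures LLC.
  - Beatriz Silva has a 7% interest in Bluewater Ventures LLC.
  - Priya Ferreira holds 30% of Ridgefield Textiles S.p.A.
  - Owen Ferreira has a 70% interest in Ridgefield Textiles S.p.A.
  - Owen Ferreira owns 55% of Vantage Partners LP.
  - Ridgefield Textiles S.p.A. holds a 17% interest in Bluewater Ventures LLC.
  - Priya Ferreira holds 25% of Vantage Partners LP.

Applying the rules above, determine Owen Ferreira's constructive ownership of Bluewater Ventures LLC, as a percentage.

By sibling attribution (R3), Owen Ferreira is treated as also owning Priya Ferreira's interest in Ridgefield Textiles S.p.A, giving 70% + 30% = 100%.
By sibling attribution (R3), Owen Ferreira is treated as also owning Priya Ferreira's interest in Vantage Partners LP, giving 55% + 25% = 80%.
Chain via Ridgefield Textiles S.p.A. (R1): 100% × 17% = 17% of Bluewater Ventures LLC.
Chain via Vantage Partners LP (R1): 80% × 45% = 36% of Bluewater Ventures LLC.
Aggregating (R2): 17% + 36% = 53%.

53%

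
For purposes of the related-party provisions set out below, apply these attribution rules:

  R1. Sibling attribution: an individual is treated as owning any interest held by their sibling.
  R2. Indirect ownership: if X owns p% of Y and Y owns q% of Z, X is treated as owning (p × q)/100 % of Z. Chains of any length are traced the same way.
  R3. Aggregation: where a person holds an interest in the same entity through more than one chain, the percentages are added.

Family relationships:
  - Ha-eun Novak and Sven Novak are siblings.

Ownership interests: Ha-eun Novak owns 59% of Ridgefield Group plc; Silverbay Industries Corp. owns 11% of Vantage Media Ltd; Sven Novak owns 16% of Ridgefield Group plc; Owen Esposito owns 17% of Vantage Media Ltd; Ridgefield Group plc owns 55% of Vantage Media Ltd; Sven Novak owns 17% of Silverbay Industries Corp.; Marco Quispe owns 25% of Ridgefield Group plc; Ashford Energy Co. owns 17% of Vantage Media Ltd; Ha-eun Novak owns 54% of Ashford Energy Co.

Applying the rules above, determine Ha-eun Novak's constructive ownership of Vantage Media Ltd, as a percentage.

52.3%

By sibling attribution (R1), Ha-eun Novak is treated as also owning Sven Novak's interest in Ridgefield Group plc, giving 59% + 16% = 75%.
By sibling attribution (R1), Ha-eun Novak is treated as owning Sven Novak's 17% interest in Silverbay Industries Corp.
Chain via Ridgefield Group plc (R2): 75% × 55% = 41.25% of Vantage Media Ltd.
Chain via Ashford Energy Co. (R2): 54% × 17% = 9.18% of Vantage Media Ltd.
Chain via Silverbay Industries Corp. (R2): 17% × 11% = 1.87% of Vantage Media Ltd.
Aggregating (R3): 41.25% + 9.18% + 1.87% = 52.3%.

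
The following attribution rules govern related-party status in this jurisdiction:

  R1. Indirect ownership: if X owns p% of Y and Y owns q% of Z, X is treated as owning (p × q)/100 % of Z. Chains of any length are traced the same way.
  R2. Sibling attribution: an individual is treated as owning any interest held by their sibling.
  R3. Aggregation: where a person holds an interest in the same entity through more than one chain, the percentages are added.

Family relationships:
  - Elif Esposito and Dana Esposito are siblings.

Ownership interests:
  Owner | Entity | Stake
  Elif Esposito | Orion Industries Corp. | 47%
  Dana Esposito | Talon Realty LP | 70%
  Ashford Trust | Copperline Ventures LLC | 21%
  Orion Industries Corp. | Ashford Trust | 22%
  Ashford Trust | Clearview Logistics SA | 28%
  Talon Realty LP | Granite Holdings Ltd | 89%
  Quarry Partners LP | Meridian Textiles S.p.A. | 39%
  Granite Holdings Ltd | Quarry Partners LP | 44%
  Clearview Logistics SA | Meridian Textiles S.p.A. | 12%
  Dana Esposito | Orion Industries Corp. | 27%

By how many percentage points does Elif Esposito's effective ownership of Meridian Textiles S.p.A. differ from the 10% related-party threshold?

1.237688

By sibling attribution (R2), Elif Esposito is treated as also owning Dana Esposito's interest in Orion Industries Corp, giving 47% + 27% = 74%.
By sibling attribution (R2), Elif Esposito is treated as owning Dana Esposito's 70% interest in Talon Realty LP.
Chain via Orion Industries Corp. → Ashford Trust → Clearview Logistics SA (R1): 74% × 22% × 28% × 12% = 0.547008% of Meridian Textiles S.p.A.
Chain via Talon Realty LP → Granite Holdings Ltd → Quarry Partners LP (R1): 70% × 89% × 44% × 39% = 10.69068% of Meridian Textiles S.p.A.
Aggregating (R3): 0.547008% + 10.69068% = 11.237688%.
11.237688% exceeds the 10% threshold by 1.237688 percentage points.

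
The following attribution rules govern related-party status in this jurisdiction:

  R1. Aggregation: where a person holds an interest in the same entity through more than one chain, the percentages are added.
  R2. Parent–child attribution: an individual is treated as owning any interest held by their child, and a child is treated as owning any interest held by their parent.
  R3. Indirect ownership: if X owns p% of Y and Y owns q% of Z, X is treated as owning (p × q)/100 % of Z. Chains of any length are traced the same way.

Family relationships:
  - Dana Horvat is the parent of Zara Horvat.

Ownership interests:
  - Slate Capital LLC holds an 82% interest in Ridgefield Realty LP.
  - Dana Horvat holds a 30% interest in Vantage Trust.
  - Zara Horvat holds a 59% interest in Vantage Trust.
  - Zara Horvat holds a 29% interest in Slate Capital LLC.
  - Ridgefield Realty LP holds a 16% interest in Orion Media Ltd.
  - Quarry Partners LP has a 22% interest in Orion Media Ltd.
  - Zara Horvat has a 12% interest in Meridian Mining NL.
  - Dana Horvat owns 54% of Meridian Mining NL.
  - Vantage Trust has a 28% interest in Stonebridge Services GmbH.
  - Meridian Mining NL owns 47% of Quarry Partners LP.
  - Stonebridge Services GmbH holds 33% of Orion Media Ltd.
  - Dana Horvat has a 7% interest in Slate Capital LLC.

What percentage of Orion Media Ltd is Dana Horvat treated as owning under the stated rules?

By parent–child attribution (R2), Dana Horvat is treated as also owning Zara Horvat's interest in Meridian Mining NL, giving 54% + 12% = 66%.
By parent–child attribution (R2), Dana Horvat is treated as also owning Zara Horvat's interest in Slate Capital LLC, giving 7% + 29% = 36%.
By parent–child attribution (R2), Dana Horvat is treated as also owning Zara Horvat's interest in Vantage Trust, giving 30% + 59% = 89%.
Chain via Meridian Mining NL → Quarry Partners LP (R3): 66% × 47% × 22% = 6.8244% of Orion Media Ltd.
Chain via Slate Capital LLC → Ridgefield Realty LP (R3): 36% × 82% × 16% = 4.7232% of Orion Media Ltd.
Chain via Vantage Trust → Stonebridge Services GmbH (R3): 89% × 28% × 33% = 8.2236% of Orion Media Ltd.
Aggregating (R1): 6.8244% + 4.7232% + 8.2236% = 19.7712%.

19.7712%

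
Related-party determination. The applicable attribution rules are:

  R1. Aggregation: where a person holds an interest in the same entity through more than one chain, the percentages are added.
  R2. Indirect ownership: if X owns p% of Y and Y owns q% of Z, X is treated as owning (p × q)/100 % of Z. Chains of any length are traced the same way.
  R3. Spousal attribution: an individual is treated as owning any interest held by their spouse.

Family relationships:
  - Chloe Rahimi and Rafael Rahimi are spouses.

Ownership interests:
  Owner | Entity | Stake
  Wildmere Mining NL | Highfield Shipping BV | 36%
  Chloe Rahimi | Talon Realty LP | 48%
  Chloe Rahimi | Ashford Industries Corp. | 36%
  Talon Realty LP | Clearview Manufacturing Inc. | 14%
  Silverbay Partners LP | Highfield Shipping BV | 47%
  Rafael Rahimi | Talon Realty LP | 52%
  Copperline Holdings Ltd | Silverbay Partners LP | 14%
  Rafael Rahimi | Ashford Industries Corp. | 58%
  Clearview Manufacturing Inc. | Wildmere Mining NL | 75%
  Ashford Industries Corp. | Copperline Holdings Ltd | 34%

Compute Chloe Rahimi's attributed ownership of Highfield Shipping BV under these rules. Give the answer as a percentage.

5.882968%

By spousal attribution (R3), Chloe Rahimi is treated as also owning Rafael Rahimi's interest in Ashford Industries Corp, giving 36% + 58% = 94%.
By spousal attribution (R3), Chloe Rahimi is treated as also owning Rafael Rahimi's interest in Talon Realty LP, giving 48% + 52% = 100%.
Chain via Ashford Industries Corp. → Copperline Holdings Ltd → Silverbay Partners LP (R2): 94% × 34% × 14% × 47% = 2.102968% of Highfield Shipping BV.
Chain via Talon Realty LP → Clearview Manufacturing Inc. → Wildmere Mining NL (R2): 100% × 14% × 75% × 36% = 3.78% of Highfield Shipping BV.
Aggregating (R1): 2.102968% + 3.78% = 5.882968%.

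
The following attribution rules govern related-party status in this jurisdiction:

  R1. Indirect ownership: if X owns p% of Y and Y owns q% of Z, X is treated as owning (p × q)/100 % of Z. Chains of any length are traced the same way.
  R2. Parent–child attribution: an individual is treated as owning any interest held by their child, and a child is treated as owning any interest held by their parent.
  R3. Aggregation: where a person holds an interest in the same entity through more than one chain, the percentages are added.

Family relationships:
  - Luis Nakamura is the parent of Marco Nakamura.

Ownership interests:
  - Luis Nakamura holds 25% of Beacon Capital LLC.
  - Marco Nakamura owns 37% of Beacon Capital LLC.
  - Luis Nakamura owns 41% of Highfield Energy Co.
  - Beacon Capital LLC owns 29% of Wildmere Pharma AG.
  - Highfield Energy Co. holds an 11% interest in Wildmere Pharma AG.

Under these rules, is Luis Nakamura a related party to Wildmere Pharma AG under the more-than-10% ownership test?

Yes

By parent–child attribution (R2), Luis Nakamura is treated as also owning Marco Nakamura's interest in Beacon Capital LLC, giving 25% + 37% = 62%.
Chain via Highfield Energy Co. (R1): 41% × 11% = 4.51% of Wildmere Pharma AG.
Chain via Beacon Capital LLC (R1): 62% × 29% = 17.98% of Wildmere Pharma AG.
Aggregating (R3): 4.51% + 17.98% = 22.49%.
22.49% exceeds the 10% threshold, so Luis is a related party to Wildmere Pharma AG.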